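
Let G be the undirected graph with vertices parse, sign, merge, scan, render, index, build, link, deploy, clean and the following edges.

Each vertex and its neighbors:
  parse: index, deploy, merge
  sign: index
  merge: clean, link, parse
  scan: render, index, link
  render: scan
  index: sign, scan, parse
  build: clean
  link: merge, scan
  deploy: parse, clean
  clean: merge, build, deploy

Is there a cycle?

Yes

DFS, tracking each vertex's parent; an edge to a visited non-parent vertex closes a cycle.
Start from render:
visit render (parent –)
  visit scan (parent render)
    scan–render: parent, skip
    visit index (parent scan)
      visit sign (parent index)
        sign–index: parent, skip
      index–scan: parent, skip
      visit parse (parent index)
        parse–index: parent, skip
        visit deploy (parent parse)
          deploy–parse: parent, skip
          visit clean (parent deploy)
            visit merge (parent clean)
              merge–clean: parent, skip
              visit link (parent merge)
                link–merge: parent, skip
                link–scan: scan visited and ≠ parent → cycle
Cycle: scan – index – parse – deploy – clean – merge – link – scan.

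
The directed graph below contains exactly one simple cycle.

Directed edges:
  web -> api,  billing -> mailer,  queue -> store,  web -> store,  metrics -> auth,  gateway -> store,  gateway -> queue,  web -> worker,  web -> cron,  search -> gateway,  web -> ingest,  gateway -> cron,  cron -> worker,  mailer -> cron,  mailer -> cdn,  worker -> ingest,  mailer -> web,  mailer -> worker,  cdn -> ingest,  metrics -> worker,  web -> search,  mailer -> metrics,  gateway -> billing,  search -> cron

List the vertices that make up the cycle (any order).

web, mailer, search, billing, gateway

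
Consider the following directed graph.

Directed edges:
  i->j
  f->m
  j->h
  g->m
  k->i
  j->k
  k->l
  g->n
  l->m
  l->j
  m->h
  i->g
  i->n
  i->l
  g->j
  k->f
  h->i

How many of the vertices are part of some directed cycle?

8

A vertex is on a directed cycle iff it belongs to a strongly connected component of size ≥ 2 (or has a self-loop).
The vertices on cycles are {f, g, h, i, j, k, l, m} — 8 in total.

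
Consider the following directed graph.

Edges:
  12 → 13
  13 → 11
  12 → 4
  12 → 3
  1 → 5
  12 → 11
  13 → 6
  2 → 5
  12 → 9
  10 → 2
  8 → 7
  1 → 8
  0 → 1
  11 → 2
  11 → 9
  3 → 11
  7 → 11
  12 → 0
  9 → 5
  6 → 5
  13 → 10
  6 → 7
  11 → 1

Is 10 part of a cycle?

10 lies on a cycle iff there is a path from 10 back to itself.
Exploring from 10, it never reaches itself; equivalently, its strongly connected component is a singleton.

No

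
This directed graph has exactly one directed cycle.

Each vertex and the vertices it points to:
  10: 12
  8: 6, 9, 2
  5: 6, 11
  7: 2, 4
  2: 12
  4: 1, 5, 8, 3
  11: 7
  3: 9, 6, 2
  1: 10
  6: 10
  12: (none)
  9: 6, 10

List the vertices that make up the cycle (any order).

4, 5, 7, 11

DFS with gray/black marking from 4:
4 gray
  1 gray
    10 gray
      12 gray
      12 black
    10 black
  1 black
  5 gray
    6 gray
      6→10: 10 black — skip
    6 black
    11 gray
      7 gray
        2 gray
          2→12: 12 black — skip
        2 black
        7→4: 4 is gray → back edge
Back edge closes the cycle 4 → 5 → 11 → 7 → 4; its vertices are {4, 5, 7, 11}.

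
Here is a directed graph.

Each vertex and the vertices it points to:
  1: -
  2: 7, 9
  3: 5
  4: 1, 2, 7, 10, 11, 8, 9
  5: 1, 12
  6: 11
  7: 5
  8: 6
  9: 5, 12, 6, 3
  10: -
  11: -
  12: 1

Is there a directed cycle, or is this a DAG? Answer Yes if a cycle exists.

No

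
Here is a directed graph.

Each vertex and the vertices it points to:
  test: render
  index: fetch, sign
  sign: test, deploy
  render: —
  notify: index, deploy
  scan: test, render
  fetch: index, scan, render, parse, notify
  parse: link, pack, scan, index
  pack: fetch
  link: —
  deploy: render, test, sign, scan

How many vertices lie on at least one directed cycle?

7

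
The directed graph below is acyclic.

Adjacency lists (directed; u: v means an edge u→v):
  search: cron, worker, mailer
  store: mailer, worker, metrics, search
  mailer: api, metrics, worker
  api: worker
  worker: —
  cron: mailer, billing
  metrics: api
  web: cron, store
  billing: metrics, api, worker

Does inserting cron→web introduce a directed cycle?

Yes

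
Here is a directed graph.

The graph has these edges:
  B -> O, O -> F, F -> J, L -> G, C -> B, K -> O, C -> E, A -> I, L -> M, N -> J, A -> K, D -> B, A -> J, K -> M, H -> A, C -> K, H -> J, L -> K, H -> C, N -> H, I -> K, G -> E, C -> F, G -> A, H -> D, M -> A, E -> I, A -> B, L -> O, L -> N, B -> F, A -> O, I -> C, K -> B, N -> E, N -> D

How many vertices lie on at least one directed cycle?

6

A vertex is on a directed cycle iff it belongs to a strongly connected component of size ≥ 2 (or has a self-loop).
The vertices on cycles are {A, C, E, I, K, M} — 6 in total.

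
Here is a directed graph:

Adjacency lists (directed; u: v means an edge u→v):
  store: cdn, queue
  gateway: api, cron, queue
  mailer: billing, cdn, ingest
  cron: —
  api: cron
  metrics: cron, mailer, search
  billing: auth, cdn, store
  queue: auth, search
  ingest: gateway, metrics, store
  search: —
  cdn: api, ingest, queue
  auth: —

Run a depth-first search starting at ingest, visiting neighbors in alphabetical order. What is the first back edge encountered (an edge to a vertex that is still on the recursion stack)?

DFS from ingest (visiting neighbors in alphabetical order); mark gray on enter, black on exit:
ingest gray
  gateway gray
    api gray
      cron gray
      cron black
    api black
    gateway→cron: cron black — skip
    queue gray
      auth gray
      auth black
      search gray
      search black
    queue black
  gateway black
  metrics gray
    metrics→cron: cron black — skip
    mailer gray
      billing gray
        billing→auth: auth black — skip
        cdn gray
          cdn→api: api black — skip
          cdn→ingest: ingest is gray → back edge
First back edge: cdn → ingest.

cdn->ingest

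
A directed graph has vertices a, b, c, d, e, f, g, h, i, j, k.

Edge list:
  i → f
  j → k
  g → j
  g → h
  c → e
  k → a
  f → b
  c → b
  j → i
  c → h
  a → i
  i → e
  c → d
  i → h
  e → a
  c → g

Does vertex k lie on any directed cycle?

No

k lies on a cycle iff there is a path from k back to itself.
Exploring from k, it never reaches itself; equivalently, its strongly connected component is a singleton.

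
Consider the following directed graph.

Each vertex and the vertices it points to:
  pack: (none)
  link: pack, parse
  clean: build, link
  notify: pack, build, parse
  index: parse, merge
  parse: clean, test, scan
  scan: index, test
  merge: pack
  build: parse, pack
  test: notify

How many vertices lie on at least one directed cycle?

8

A vertex is on a directed cycle iff it belongs to a strongly connected component of size ≥ 2 (or has a self-loop).
The vertices on cycles are {link, scan, test, build, clean, index, parse, notify} — 8 in total.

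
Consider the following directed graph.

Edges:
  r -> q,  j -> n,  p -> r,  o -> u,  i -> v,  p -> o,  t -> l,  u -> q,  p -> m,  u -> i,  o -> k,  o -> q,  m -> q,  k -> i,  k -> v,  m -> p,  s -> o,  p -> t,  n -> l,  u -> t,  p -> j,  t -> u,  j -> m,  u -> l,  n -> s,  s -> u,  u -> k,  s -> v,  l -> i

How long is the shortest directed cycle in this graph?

2

For each vertex v, BFS finds the shortest path from v back to v.
The shortest such closed walk is p → m → p, length 2.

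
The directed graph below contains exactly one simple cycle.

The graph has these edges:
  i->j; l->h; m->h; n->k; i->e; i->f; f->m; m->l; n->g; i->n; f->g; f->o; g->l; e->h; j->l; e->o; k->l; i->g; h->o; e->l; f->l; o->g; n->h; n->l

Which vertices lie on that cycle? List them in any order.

g, h, l, o

DFS with gray/black marking from o:
o gray
  g gray
    l gray
      h gray
        h→o: o is gray → back edge
Back edge closes the cycle o → g → l → h → o; its vertices are {g, h, l, o}.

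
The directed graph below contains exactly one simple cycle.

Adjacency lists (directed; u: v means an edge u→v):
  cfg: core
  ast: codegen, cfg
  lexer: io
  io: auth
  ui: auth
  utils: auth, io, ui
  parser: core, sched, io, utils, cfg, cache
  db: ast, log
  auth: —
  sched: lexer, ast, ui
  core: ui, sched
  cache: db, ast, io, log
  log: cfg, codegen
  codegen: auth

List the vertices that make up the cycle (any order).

ast, cfg, core, sched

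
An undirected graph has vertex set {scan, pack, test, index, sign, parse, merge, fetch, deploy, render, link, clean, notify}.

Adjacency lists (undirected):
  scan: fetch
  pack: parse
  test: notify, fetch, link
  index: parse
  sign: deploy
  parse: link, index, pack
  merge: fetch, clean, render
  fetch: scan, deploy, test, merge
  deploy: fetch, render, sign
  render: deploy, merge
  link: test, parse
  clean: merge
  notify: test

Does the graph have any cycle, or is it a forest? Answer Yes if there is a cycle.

DFS, tracking each vertex's parent; an edge to a visited non-parent vertex closes a cycle.
Start from deploy:
visit deploy (parent –)
  visit fetch (parent deploy)
    visit scan (parent fetch)
      scan–fetch: parent, skip
    fetch–deploy: parent, skip
    visit test (parent fetch)
      visit notify (parent test)
        notify–test: parent, skip
      test–fetch: parent, skip
      visit link (parent test)
        link–test: parent, skip
        visit parse (parent link)
          parse–link: parent, skip
          visit index (parent parse)
            index–parse: parent, skip
          visit pack (parent parse)
            pack–parse: parent, skip
    visit merge (parent fetch)
      merge–fetch: parent, skip
      visit clean (parent merge)
        clean–merge: parent, skip
      visit render (parent merge)
        render–deploy: deploy visited and ≠ parent → cycle
Cycle: deploy – fetch – merge – render – deploy.

Yes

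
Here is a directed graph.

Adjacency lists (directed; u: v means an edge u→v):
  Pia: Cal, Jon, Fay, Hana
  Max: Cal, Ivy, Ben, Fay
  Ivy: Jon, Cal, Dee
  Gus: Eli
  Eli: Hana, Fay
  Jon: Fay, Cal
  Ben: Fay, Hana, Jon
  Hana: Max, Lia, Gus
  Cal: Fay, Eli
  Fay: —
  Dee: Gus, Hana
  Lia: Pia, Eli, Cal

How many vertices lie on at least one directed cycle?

11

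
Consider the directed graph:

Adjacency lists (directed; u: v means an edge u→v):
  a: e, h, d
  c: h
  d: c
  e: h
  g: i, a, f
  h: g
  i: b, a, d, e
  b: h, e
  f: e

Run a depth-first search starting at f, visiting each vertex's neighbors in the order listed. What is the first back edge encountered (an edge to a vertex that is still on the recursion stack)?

DFS from f (visiting each vertex's neighbors in the order listed); mark gray on enter, black on exit:
f gray
  e gray
    h gray
      g gray
        i gray
          b gray
            b→h: h is gray → back edge
First back edge: b → h.

b->h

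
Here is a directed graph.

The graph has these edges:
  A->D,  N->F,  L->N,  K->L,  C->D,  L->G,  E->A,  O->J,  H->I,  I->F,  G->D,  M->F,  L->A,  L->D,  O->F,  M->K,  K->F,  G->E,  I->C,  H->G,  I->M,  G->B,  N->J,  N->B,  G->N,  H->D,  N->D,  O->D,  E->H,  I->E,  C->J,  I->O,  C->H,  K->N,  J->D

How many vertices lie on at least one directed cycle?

8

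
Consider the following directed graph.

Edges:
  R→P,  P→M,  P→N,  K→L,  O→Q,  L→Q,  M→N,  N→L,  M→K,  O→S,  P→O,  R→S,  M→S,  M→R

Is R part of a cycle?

Yes

R is on a cycle iff R can reach itself via ≥1 edge.
R → P → M → R — yes.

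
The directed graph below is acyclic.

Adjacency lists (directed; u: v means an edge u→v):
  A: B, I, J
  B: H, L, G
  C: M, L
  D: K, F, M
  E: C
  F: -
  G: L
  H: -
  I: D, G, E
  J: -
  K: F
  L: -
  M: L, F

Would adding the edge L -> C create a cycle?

Yes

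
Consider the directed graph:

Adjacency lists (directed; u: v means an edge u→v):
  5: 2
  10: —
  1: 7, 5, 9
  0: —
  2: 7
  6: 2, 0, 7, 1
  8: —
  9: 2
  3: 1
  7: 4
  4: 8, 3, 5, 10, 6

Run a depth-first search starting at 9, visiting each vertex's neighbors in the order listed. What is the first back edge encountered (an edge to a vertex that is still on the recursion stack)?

1→7

DFS from 9 (visiting each vertex's neighbors in the order listed); mark gray on enter, black on exit:
9 gray
  2 gray
    7 gray
      4 gray
        8 gray
        8 black
        3 gray
          1 gray
            1→7: 7 is gray → back edge
First back edge: 1 → 7.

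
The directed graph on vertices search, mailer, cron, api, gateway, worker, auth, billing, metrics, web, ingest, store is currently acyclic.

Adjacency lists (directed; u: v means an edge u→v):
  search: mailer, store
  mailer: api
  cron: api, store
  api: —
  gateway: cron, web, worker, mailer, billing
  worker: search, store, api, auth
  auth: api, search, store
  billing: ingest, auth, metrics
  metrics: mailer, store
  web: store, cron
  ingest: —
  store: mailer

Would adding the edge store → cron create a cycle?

Adding store→cron creates a cycle iff cron can already reach store.
Path from cron: cron → store.
So cron → … → store → cron is a cycle.

Yes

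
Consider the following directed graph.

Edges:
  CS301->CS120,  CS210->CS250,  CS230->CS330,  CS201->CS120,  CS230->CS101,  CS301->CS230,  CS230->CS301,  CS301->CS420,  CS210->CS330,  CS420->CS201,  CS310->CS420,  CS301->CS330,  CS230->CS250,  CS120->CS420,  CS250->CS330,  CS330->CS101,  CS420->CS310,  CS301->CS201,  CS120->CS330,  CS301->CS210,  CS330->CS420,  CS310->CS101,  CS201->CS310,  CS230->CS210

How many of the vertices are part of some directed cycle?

7

A vertex is on a directed cycle iff it belongs to a strongly connected component of size ≥ 2 (or has a self-loop).
The vertices on cycles are {CS120, CS201, CS230, CS301, CS310, CS330, CS420} — 7 in total.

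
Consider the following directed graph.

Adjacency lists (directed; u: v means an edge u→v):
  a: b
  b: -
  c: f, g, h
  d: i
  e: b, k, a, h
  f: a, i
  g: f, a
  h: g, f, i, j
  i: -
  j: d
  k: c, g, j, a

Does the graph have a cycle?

DFS with white/gray/black marking, starting from c:
c gray
  f gray
    a gray
      b gray
      b black
    a black
    i gray
    i black
  f black
  g gray
    g→f: f black — skip
    g→a: a black — skip
  g black
  h gray
    h→g: g black — skip
    h→f: f black — skip
    h→i: i black — skip
    j gray
      d gray
        d→i: i black — skip
      d black
    j black
  h black
c black
e gray
  e→b: b black — skip
  k gray
    k→c: c black — skip
    k→g: g black — skip
    k→j: j black — skip
    k→a: a black — skip
  k black
  e→a: a black — skip
  e→h: h black — skip
e black
Every edge goes to a white or black vertex — no back edge, so the graph is acyclic.

No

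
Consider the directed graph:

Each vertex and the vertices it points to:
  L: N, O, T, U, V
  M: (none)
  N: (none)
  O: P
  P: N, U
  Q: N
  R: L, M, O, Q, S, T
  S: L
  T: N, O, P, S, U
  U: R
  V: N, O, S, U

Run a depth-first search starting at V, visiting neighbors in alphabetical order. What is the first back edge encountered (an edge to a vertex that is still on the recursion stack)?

DFS from V (visiting neighbors in alphabetical order); mark gray on enter, black on exit:
V gray
  N gray
  N black
  O gray
    P gray
      P→N: N black — skip
      U gray
        R gray
          L gray
            L→N: N black — skip
            L→O: O is gray → back edge
First back edge: L → O.

L→O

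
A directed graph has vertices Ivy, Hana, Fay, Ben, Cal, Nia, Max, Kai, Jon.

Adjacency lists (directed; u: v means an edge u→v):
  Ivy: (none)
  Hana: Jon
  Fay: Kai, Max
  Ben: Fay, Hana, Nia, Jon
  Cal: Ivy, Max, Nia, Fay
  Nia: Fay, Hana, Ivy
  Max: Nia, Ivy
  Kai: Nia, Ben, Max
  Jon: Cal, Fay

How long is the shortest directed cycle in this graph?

For each vertex v, BFS finds the shortest path from v back to v.
The shortest such closed walk is Kai → Ben → Fay → Kai, length 3.

3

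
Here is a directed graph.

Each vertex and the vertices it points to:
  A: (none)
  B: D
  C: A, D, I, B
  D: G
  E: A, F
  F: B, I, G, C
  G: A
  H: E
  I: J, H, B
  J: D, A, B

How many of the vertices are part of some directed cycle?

5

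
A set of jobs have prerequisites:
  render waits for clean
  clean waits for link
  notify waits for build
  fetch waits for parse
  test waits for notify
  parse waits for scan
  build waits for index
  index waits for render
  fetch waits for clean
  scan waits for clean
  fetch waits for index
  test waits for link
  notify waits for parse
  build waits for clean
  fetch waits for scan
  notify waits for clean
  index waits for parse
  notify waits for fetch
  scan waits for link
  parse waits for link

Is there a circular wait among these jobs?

DFS with white/gray/black marking, starting from link:
link gray
link black
render gray
  clean gray
    clean→link: link black — skip
  clean black
render black
index gray
  index→render: render black — skip
  parse gray
    scan gray
      scan→clean: clean black — skip
      scan→link: link black — skip
    scan black
    parse→link: link black — skip
  parse black
index black
notify gray
  notify→clean: clean black — skip
  notify→parse: parse black — skip
  fetch gray
    fetch→index: index black — skip
    fetch→clean: clean black — skip
    fetch→parse: parse black — skip
    fetch→scan: scan black — skip
  fetch black
  build gray
    build→index: index black — skip
    build→clean: clean black — skip
  build black
notify black
test gray
  test→notify: notify black — skip
  test→link: link black — skip
test black
Every edge goes to a white or black vertex — no back edge, so the graph is acyclic.

No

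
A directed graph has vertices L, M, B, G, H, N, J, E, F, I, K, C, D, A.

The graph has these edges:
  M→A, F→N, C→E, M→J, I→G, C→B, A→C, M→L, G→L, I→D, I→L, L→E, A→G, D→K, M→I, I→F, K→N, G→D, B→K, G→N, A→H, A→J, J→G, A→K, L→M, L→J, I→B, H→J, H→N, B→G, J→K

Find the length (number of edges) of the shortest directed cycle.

For each vertex v, BFS finds the shortest path from v back to v.
The shortest such closed walk is M → L → M, length 2.

2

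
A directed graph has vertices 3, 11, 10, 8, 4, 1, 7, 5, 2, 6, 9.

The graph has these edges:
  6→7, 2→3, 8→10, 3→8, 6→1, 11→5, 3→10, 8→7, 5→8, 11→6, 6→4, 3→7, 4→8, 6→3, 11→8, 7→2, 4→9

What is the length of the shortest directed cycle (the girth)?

For each vertex v, BFS finds the shortest path from v back to v.
The shortest such closed walk is 7 → 2 → 3 → 7, length 3.

3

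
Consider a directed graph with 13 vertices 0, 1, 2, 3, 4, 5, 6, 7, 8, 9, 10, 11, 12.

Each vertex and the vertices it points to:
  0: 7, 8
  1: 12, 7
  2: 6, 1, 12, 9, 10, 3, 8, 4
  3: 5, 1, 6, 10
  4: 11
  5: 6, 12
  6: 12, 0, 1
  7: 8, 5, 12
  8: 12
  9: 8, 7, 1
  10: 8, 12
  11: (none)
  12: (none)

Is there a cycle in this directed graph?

DFS with white/gray/black marking, starting from 3:
3 gray
  5 gray
    6 gray
      12 gray
      12 black
      0 gray
        7 gray
          8 gray
            8→12: 12 black — skip
          8 black
          7→5: 5 is gray → back edge
Back edge found, so a cycle exists: 5 → 6 → 0 → 7 → 5.

Yes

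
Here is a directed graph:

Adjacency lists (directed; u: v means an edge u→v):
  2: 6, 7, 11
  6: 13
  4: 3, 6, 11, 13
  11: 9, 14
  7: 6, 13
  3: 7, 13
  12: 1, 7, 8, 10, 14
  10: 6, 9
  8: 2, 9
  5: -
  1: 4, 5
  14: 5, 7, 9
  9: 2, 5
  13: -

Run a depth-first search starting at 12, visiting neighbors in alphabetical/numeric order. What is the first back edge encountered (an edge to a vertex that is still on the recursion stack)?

2→11

DFS from 12 (visiting neighbors in alphabetical/numeric order); mark gray on enter, black on exit:
12 gray
  1 gray
    4 gray
      3 gray
        7 gray
          6 gray
            13 gray
            13 black
          6 black
          7→13: 13 black — skip
        7 black
        3→13: 13 black — skip
      3 black
      4→6: 6 black — skip
      11 gray
        9 gray
          2 gray
            2→6: 6 black — skip
            2→7: 7 black — skip
            2→11: 11 is gray → back edge
First back edge: 2 → 11.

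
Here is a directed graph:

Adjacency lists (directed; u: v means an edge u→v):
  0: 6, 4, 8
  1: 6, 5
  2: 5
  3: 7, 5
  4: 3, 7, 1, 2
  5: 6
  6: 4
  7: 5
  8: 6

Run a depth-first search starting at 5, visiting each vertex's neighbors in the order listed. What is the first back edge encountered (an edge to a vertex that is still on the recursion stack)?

DFS from 5 (visiting each vertex's neighbors in the order listed); mark gray on enter, black on exit:
5 gray
  6 gray
    4 gray
      3 gray
        7 gray
          7→5: 5 is gray → back edge
First back edge: 7 → 5.

7->5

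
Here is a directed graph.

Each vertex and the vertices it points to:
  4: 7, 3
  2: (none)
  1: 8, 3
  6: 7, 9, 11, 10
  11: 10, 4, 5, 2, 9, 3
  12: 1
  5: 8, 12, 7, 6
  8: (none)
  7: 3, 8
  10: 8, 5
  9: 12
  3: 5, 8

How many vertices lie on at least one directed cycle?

A vertex is on a directed cycle iff it belongs to a strongly connected component of size ≥ 2 (or has a self-loop).
The vertices on cycles are {1, 3, 4, 5, 6, 7, 9, 10, 11, 12} — 10 in total.

10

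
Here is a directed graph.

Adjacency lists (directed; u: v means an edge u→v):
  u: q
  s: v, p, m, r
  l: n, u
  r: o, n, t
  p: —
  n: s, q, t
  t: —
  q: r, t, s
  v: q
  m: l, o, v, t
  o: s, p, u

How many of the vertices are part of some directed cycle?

9

A vertex is on a directed cycle iff it belongs to a strongly connected component of size ≥ 2 (or has a self-loop).
The vertices on cycles are {l, m, n, o, q, r, s, u, v} — 9 in total.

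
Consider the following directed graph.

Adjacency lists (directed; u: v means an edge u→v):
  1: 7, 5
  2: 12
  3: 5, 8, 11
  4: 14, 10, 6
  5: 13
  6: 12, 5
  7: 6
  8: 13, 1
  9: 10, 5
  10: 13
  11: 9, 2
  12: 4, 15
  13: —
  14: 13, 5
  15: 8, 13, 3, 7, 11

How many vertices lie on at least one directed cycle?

10

A vertex is on a directed cycle iff it belongs to a strongly connected component of size ≥ 2 (or has a self-loop).
The vertices on cycles are {1, 2, 3, 4, 6, 7, 8, 11, 12, 15} — 10 in total.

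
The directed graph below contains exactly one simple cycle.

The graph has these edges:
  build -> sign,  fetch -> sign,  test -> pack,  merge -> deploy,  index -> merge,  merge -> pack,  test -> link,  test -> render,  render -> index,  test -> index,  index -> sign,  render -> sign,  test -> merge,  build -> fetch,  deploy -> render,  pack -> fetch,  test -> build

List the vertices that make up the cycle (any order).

index, merge, deploy, render

DFS with gray/black marking from merge:
merge gray
  pack gray
    fetch gray
      sign gray
      sign black
    fetch black
  pack black
  deploy gray
    render gray
      index gray
        index→sign: sign black — skip
        index→merge: merge is gray → back edge
Back edge closes the cycle merge → deploy → render → index → merge; its vertices are {index, merge, deploy, render}.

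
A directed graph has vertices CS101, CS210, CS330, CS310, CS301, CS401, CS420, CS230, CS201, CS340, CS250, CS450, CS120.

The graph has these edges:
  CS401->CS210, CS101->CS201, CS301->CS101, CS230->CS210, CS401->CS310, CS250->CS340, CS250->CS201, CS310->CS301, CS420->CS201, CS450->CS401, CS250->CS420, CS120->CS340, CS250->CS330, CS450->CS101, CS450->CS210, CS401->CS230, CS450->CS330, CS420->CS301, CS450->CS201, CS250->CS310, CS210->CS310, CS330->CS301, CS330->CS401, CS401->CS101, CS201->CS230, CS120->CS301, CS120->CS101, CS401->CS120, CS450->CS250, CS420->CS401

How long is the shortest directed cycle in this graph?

For each vertex v, BFS finds the shortest path from v back to v.
The shortest such closed walk is CS201 → CS230 → CS210 → CS310 → CS301 → CS101 → CS201, length 6.

6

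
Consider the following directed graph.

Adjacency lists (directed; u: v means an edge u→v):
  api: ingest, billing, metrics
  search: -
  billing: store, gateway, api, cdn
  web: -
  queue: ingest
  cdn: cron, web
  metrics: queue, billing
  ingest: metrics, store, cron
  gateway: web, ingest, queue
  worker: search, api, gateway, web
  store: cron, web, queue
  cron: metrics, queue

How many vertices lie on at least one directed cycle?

9

A vertex is on a directed cycle iff it belongs to a strongly connected component of size ≥ 2 (or has a self-loop).
The vertices on cycles are {api, cdn, cron, queue, store, ingest, billing, gateway, metrics} — 9 in total.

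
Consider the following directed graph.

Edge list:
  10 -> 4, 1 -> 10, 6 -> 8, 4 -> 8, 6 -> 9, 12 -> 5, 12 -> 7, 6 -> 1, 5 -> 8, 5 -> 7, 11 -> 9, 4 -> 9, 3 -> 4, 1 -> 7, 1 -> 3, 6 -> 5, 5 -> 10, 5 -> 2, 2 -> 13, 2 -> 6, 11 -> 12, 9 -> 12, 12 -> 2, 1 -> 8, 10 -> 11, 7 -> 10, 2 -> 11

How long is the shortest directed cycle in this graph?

For each vertex v, BFS finds the shortest path from v back to v.
The shortest such closed walk is 2 → 6 → 5 → 2, length 3.

3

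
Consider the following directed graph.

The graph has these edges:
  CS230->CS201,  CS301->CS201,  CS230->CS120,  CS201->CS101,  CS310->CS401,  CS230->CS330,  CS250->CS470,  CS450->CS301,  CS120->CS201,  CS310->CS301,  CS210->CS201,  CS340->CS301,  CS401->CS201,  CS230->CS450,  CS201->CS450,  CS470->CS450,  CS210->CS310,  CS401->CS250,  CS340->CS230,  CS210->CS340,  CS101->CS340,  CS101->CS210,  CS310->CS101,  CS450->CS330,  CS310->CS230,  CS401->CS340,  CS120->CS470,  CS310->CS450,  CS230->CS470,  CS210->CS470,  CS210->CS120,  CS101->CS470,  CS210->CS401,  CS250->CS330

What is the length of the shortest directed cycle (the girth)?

3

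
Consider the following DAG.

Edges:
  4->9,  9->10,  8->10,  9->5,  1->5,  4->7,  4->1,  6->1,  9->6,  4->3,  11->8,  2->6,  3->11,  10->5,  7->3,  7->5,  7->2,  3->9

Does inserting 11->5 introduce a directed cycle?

No

Adding 11→5 creates a cycle iff 5 can already reach 11.
Explore from 5: no path reaches 11. The graph stays acyclic.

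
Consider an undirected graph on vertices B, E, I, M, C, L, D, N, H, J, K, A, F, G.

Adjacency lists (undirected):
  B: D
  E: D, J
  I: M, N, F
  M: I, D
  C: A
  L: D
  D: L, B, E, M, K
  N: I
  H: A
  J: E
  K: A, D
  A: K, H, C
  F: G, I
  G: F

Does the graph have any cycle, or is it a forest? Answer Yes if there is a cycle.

DFS, tracking each vertex's parent; an edge to a visited non-parent vertex closes a cycle.
Start from I:
visit I (parent –)
  visit M (parent I)
    M–I: parent, skip
    visit D (parent M)
      visit L (parent D)
        L–D: parent, skip
      visit B (parent D)
        B–D: parent, skip
      visit E (parent D)
        E–D: parent, skip
        visit J (parent E)
          J–E: parent, skip
      D–M: parent, skip
      visit K (parent D)
        visit A (parent K)
          A–K: parent, skip
          visit H (parent A)
            H–A: parent, skip
          visit C (parent A)
            C–A: parent, skip
        K–D: parent, skip
  visit N (parent I)
    N–I: parent, skip
  visit F (parent I)
    visit G (parent F)
      G–F: parent, skip
    F–I: parent, skip
No non-parent visited neighbor found — the graph is a forest.

No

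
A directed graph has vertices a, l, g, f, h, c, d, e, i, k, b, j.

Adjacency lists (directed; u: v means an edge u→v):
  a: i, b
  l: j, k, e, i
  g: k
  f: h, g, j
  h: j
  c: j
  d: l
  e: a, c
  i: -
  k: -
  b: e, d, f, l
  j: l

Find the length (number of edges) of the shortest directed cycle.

2

For each vertex v, BFS finds the shortest path from v back to v.
The shortest such closed walk is l → j → l, length 2.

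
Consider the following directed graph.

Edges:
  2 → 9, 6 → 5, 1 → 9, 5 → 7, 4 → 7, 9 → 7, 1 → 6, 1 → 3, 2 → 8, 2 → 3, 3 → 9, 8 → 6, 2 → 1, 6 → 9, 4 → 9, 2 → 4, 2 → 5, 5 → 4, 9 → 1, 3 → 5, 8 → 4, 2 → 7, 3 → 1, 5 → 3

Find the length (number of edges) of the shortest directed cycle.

2

For each vertex v, BFS finds the shortest path from v back to v.
The shortest such closed walk is 1 → 3 → 1, length 2.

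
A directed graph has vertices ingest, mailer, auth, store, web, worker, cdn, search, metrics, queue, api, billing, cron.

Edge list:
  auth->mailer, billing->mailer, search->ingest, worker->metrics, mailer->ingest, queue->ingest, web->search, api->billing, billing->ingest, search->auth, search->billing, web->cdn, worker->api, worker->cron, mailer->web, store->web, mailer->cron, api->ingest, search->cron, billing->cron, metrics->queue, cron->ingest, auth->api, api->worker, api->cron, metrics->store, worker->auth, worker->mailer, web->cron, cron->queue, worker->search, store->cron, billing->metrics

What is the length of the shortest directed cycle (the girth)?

For each vertex v, BFS finds the shortest path from v back to v.
The shortest such closed walk is worker → api → worker, length 2.

2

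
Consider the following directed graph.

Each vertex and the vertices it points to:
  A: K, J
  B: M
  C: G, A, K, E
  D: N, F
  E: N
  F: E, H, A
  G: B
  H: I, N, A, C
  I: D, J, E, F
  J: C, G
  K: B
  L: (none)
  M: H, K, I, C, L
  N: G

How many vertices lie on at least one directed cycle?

13

A vertex is on a directed cycle iff it belongs to a strongly connected component of size ≥ 2 (or has a self-loop).
The vertices on cycles are {A, B, C, D, E, F, G, H, I, J, K, M, N} — 13 in total.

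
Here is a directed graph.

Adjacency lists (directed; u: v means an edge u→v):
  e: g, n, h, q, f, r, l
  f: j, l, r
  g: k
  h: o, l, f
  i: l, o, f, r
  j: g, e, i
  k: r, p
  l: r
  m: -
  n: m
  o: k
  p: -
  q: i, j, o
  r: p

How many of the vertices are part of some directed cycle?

6

A vertex is on a directed cycle iff it belongs to a strongly connected component of size ≥ 2 (or has a self-loop).
The vertices on cycles are {e, f, h, i, j, q} — 6 in total.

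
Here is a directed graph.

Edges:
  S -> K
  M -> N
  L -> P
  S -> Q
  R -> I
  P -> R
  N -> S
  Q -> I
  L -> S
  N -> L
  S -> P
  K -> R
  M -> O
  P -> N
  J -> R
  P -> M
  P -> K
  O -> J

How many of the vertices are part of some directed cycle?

A vertex is on a directed cycle iff it belongs to a strongly connected component of size ≥ 2 (or has a self-loop).
The vertices on cycles are {L, M, N, P, S} — 5 in total.

5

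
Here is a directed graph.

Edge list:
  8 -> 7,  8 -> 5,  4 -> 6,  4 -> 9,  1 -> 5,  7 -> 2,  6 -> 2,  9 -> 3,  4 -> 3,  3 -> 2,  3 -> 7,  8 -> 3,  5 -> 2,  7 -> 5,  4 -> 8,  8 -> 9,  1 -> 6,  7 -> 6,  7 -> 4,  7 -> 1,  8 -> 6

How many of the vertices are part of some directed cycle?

5

A vertex is on a directed cycle iff it belongs to a strongly connected component of size ≥ 2 (or has a self-loop).
The vertices on cycles are {3, 4, 7, 8, 9} — 5 in total.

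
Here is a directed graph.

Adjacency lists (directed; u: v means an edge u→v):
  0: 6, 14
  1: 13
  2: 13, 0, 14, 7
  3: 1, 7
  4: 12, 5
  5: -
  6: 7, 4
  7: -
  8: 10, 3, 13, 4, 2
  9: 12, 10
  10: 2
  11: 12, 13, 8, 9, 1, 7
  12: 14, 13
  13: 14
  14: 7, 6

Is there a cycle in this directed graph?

Yes

DFS with white/gray/black marking, starting from 7:
7 gray
7 black
0 gray
  6 gray
    6→7: 7 black — skip
    4 gray
      12 gray
        14 gray
          14→7: 7 black — skip
          14→6: 6 is gray → back edge
Back edge found, so a cycle exists: 6 → 4 → 12 → 14 → 6.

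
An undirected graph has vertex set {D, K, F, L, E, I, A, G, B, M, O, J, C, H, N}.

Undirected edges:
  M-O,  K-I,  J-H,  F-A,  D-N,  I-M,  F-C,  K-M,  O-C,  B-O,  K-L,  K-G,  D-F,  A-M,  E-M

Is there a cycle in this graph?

Yes

DFS, tracking each vertex's parent; an edge to a visited non-parent vertex closes a cycle.
Start from M:
visit M (parent –)
  visit E (parent M)
    E–M: parent, skip
  visit I (parent M)
    I–M: parent, skip
    visit K (parent I)
      visit L (parent K)
        L–K: parent, skip
      K–I: parent, skip
      K–M: M visited and ≠ parent → cycle
Cycle: M – I – K – M.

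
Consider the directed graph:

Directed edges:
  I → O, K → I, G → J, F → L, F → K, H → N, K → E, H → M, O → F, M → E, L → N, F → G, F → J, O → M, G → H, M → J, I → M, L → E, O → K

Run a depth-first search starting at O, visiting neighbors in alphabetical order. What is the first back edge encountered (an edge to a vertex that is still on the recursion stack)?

I->O

DFS from O (visiting neighbors in alphabetical order); mark gray on enter, black on exit:
O gray
  F gray
    G gray
      H gray
        M gray
          E gray
          E black
          J gray
          J black
        M black
        N gray
        N black
      H black
      G→J: J black — skip
    G black
    F→J: J black — skip
    K gray
      K→E: E black — skip
      I gray
        I→M: M black — skip
        I→O: O is gray → back edge
First back edge: I → O.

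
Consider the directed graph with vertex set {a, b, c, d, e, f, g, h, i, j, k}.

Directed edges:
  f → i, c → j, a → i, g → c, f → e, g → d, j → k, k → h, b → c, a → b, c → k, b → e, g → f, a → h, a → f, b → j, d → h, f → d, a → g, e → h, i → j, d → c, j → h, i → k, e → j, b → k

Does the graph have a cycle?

DFS with white/gray/black marking, starting from g:
g gray
  d gray
    h gray
    h black
    c gray
      k gray
        k→h: h black — skip
      k black
      j gray
        j→h: h black — skip
        j→k: k black — skip
      j black
    c black
  d black
  g→c: c black — skip
  f gray
    e gray
      e→j: j black — skip
      e→h: h black — skip
    e black
    f→d: d black — skip
    i gray
      i→j: j black — skip
      i→k: k black — skip
    i black
  f black
g black
a gray
  a→f: f black — skip
  a→i: i black — skip
  a→g: g black — skip
  a→h: h black — skip
  b gray
    b→e: e black — skip
    b→j: j black — skip
    b→k: k black — skip
    b→c: c black — skip
  b black
a black
Every edge goes to a white or black vertex — no back edge, so the graph is acyclic.

No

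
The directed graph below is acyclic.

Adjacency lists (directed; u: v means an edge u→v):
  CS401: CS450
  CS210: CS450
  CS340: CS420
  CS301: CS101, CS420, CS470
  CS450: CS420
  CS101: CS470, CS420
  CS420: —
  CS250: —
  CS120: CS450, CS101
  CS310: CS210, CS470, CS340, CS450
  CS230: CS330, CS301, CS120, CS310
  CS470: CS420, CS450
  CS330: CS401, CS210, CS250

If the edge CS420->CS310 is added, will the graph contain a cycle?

Adding CS420→CS310 creates a cycle iff CS310 can already reach CS420.
Path from CS310: CS310 → CS340 → CS420.
So CS310 → … → CS420 → CS310 is a cycle.

Yes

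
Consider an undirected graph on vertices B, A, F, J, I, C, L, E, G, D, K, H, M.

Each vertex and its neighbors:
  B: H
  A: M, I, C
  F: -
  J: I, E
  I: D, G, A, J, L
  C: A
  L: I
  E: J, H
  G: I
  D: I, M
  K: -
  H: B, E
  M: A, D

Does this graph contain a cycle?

DFS, tracking each vertex's parent; an edge to a visited non-parent vertex closes a cycle.
Start from D:
visit D (parent –)
  visit I (parent D)
    I–D: parent, skip
    visit G (parent I)
      G–I: parent, skip
    visit A (parent I)
      visit M (parent A)
        M–A: parent, skip
        M–D: D visited and ≠ parent → cycle
Cycle: D – I – A – M – D.

Yes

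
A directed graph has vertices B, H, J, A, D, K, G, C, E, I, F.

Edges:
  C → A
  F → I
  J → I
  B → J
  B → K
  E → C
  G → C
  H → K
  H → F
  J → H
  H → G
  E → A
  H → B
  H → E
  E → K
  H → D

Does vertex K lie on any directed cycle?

No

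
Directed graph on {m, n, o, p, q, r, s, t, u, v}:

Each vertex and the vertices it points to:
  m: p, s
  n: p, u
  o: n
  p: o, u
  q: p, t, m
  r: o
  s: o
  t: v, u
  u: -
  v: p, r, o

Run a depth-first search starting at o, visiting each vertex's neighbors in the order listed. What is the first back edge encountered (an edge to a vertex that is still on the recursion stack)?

DFS from o (visiting each vertex's neighbors in the order listed); mark gray on enter, black on exit:
o gray
  n gray
    p gray
      p→o: o is gray → back edge
First back edge: p → o.

p->o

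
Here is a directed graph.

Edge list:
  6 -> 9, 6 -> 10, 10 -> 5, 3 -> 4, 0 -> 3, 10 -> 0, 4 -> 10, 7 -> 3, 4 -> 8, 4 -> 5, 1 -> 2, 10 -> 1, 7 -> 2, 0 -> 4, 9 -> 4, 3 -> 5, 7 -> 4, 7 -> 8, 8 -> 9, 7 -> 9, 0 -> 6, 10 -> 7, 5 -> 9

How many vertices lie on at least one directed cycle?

9

A vertex is on a directed cycle iff it belongs to a strongly connected component of size ≥ 2 (or has a self-loop).
The vertices on cycles are {0, 3, 4, 5, 6, 7, 8, 9, 10} — 9 in total.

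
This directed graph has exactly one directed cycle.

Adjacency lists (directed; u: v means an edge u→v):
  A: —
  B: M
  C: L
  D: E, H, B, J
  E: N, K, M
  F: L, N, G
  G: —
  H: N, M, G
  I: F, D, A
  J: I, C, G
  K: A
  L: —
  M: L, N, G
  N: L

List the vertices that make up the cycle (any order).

D, I, J

DFS with gray/black marking from I:
I gray
  F gray
    L gray
    L black
    N gray
      N→L: L black — skip
    N black
    G gray
    G black
  F black
  D gray
    E gray
      E→N: N black — skip
      K gray
        A gray
        A black
      K black
      M gray
        M→L: L black — skip
        M→N: N black — skip
        M→G: G black — skip
      M black
    E black
    H gray
      H→N: N black — skip
      H→M: M black — skip
      H→G: G black — skip
    H black
    B gray
      B→M: M black — skip
    B black
    J gray
      J→I: I is gray → back edge
Back edge closes the cycle I → D → J → I; its vertices are {D, I, J}.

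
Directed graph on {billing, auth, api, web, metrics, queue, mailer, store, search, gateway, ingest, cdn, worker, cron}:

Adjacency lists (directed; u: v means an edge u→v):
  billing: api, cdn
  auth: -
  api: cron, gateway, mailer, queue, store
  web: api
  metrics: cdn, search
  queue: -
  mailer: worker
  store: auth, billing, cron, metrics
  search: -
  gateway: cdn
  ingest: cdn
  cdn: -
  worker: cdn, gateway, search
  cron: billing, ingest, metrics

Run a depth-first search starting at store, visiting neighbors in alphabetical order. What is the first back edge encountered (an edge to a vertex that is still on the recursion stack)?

DFS from store (visiting neighbors in alphabetical order); mark gray on enter, black on exit:
store gray
  auth gray
  auth black
  billing gray
    api gray
      cron gray
        cron→billing: billing is gray → back edge
First back edge: cron → billing.

cron->billing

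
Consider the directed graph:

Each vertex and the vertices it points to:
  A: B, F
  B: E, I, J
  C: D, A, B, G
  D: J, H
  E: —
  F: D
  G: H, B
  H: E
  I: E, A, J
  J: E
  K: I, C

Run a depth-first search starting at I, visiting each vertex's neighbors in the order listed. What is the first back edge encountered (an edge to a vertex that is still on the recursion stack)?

B→I

DFS from I (visiting each vertex's neighbors in the order listed); mark gray on enter, black on exit:
I gray
  E gray
  E black
  A gray
    B gray
      B→E: E black — skip
      B→I: I is gray → back edge
First back edge: B → I.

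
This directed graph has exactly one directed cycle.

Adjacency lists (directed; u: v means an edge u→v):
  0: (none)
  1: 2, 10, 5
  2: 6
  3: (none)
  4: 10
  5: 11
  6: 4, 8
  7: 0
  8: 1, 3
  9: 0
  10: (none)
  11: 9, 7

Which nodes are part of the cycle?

1, 2, 6, 8

DFS with gray/black marking from 1:
1 gray
  2 gray
    6 gray
      4 gray
        10 gray
        10 black
      4 black
      8 gray
        8→1: 1 is gray → back edge
Back edge closes the cycle 1 → 2 → 6 → 8 → 1; its vertices are {1, 2, 6, 8}.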